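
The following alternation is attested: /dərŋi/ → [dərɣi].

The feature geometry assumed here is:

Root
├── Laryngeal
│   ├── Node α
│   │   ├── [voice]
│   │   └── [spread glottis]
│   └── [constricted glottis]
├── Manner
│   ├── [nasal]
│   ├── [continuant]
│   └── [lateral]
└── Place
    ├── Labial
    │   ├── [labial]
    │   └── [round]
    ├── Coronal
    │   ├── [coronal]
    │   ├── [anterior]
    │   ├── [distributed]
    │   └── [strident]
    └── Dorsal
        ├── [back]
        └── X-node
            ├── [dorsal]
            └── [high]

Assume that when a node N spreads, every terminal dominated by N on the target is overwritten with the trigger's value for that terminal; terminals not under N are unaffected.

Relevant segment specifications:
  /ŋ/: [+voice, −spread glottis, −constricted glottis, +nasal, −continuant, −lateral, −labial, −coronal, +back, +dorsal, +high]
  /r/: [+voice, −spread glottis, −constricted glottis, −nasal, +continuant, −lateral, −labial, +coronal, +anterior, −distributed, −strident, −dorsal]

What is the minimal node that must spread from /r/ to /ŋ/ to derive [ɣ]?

Manner

Feature comparison: [nasal], [continuant] differ between /ŋ/ and [ɣ]; the remaining terminals match.
The smallest constituent containing every changed terminal is Manner — each of its daughters lacks at least one of the affected features.
Spreading Manner from /r/ overwrites each of those terminals with /r/'s values, yielding exactly [ɣ].
[coronal], [dorsal] — on which /r/ differs from /ŋ/ — are unchanged, so Root cannot have spread; the constituent is no larger than Manner.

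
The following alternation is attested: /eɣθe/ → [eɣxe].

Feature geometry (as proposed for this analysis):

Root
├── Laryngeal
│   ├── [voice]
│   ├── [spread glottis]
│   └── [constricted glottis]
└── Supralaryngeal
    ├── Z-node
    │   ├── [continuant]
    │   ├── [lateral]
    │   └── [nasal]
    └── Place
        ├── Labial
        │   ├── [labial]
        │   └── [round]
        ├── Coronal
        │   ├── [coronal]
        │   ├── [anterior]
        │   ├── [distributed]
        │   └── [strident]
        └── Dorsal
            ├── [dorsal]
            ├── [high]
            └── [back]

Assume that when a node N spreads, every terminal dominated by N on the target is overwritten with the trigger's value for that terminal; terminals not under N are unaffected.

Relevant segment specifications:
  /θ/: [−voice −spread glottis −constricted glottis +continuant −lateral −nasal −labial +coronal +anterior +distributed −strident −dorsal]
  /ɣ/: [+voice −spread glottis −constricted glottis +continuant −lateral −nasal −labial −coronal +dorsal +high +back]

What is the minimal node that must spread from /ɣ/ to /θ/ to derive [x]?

Place

/θ/ and [x] differ in [coronal], [anterior], [distributed], [strident], [dorsal], [high], [back]; every other specified feature is identical.
The smallest constituent containing every changed terminal is Place — each of its daughters lacks at least one of the affected features.
Delinking /θ/'s Place and associating /ɣ/'s Place gives precisely the feature bundle of [x].
[voice], a feature on which the two segments disagree outside Place, is unchanged — nothing dominating it spread, and Place is the minimal sufficient constituent.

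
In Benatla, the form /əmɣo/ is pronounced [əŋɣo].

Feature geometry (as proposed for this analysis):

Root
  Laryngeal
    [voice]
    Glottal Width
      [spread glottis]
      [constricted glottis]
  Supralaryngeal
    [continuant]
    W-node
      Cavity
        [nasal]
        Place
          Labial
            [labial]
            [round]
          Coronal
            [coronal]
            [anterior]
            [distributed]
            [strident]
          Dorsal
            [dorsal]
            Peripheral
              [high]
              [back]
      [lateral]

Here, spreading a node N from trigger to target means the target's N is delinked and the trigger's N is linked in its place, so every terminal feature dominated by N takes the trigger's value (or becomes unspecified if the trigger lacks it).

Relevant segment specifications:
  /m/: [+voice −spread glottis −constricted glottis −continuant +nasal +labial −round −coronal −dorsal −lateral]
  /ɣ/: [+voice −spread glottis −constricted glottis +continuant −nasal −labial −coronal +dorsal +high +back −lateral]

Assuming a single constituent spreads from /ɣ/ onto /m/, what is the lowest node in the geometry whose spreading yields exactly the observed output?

Feature comparison: [labial], [round], [dorsal], [high], [back] differ between /m/ and [ŋ]; the remaining terminals match.
Tracing each changed feature up the tree, the paths first meet at Place; any lower node misses at least one of them.
Spreading Place from /ɣ/ overwrites each of those terminals with /ɣ/'s values, yielding exactly [ŋ].
[nasal] — on which /ɣ/ differs from /m/ — is unchanged, so neither Cavity nor anything higher can have spread; the constituent is no larger than Place.

Place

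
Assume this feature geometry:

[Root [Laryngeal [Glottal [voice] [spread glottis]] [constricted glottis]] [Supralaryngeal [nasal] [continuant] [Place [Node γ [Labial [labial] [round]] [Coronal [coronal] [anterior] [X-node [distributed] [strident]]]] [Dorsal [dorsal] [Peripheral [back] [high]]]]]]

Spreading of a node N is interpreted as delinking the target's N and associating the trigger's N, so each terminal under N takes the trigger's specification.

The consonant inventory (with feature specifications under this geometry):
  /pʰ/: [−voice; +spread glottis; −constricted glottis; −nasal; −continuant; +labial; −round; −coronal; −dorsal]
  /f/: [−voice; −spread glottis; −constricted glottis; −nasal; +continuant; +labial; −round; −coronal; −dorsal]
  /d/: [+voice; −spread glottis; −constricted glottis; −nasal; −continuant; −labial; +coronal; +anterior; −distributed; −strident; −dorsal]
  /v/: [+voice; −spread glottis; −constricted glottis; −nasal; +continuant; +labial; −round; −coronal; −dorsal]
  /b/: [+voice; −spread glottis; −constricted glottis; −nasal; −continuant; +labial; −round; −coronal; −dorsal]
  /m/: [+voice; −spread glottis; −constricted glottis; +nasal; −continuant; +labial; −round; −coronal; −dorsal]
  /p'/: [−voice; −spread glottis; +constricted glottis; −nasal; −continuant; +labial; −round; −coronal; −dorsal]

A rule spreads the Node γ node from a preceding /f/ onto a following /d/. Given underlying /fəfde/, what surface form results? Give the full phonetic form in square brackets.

Terminals under Node γ in this geometry: [labial], [round], [coronal], [anterior], [distributed], [strident].
The target acquires /f/'s values for everything under Node γ — [+labial], [−round], [−coronal] — while keeping its own [voice], [spread glottis], [constricted glottis], ….
This feature bundle is that of [b], so /fəfde/ surfaces as [fəfbe].

[fəfbe]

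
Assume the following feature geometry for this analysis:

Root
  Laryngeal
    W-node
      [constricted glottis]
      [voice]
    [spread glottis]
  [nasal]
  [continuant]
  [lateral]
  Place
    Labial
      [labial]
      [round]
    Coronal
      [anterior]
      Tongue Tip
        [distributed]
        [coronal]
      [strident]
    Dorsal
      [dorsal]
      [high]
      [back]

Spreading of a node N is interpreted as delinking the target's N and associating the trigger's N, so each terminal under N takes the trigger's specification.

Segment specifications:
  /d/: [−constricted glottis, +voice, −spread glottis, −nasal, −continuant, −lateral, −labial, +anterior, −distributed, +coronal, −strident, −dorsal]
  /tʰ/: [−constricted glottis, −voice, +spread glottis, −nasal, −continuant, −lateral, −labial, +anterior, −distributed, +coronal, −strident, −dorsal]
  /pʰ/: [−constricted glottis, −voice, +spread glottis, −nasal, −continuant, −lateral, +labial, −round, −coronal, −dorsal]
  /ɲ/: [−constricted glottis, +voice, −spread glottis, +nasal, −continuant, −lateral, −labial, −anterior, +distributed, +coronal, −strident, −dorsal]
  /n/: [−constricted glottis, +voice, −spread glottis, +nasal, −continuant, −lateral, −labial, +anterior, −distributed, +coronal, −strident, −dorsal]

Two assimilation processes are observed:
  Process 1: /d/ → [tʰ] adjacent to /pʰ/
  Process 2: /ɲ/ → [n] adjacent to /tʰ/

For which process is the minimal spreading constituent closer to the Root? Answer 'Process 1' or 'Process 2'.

Process 1: the features that change are [voice], [spread glottis]; the minimal node is Laryngeal (depth 1).
Process 2: the features that change are [anterior], [distributed]; the minimal node is Coronal (depth 2).
Laryngeal is closer to Root than Coronal, so Process 1 spreads the higher node.

Process 1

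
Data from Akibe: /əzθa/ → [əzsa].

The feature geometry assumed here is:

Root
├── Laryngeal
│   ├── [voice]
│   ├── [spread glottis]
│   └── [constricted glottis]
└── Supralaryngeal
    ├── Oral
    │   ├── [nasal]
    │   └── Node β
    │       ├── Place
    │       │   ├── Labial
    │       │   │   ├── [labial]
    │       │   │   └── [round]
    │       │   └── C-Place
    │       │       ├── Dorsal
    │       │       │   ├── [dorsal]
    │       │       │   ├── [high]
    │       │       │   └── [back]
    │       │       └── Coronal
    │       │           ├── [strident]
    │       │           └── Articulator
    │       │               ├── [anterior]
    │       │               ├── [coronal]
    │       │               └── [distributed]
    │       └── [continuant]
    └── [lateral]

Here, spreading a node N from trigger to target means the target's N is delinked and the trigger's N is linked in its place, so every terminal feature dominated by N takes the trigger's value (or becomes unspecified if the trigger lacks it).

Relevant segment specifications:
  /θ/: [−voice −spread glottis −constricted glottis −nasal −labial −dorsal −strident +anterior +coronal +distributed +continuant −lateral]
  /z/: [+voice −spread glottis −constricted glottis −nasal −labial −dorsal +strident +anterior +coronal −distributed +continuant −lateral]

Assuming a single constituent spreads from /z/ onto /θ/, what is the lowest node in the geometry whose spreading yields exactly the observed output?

Coronal

Comparing /θ/ with its surface form [s], the features that change are [distributed], [strident].
The smallest constituent containing every changed terminal is Coronal — each of its daughters lacks at least one of the affected features.
Delinking /θ/'s Coronal and associating /z/'s Coronal gives precisely the feature bundle of [s].
[voice] stays as in /θ/ although /z/ differs there, so no node dominating it spread; among the remaining candidates Coronal is the lowest that derives the output.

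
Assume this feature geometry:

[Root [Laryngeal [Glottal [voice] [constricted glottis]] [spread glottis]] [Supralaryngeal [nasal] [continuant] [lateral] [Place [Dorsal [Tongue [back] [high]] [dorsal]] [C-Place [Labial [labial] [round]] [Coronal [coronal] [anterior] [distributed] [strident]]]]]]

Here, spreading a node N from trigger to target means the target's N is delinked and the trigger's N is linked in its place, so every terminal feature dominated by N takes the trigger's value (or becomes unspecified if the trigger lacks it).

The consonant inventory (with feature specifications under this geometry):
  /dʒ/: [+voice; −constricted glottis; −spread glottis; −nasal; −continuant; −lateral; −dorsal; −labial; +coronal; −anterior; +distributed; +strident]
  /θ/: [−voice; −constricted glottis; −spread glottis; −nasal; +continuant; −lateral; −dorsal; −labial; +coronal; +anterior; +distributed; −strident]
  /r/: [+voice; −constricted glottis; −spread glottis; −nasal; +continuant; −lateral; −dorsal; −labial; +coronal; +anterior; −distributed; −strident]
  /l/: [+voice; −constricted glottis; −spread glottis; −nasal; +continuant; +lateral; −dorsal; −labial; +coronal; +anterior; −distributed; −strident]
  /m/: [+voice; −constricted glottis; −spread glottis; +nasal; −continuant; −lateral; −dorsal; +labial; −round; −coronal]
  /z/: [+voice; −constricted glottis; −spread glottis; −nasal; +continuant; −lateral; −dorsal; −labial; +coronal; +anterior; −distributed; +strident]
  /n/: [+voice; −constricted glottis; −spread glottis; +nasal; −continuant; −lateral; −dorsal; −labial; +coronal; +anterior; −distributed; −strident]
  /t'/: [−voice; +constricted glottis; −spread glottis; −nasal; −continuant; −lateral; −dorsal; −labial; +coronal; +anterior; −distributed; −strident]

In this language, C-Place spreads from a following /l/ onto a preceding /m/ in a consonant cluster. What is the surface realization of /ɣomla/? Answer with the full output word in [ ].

[ɣonla]

C-Place immediately or transitively dominates [labial], [round], [coronal], [anterior], [distributed], [strident].
After delinking /m/'s C-Place and linking /l/'s, the affected terminals become [−labial], [+coronal], [+anterior], [−distributed], [−strident]; [voice], [constricted glottis], [spread glottis], … (outside C-Place) are retained from /m/.
This feature bundle is that of [n], so /ɣomla/ surfaces as [ɣonla].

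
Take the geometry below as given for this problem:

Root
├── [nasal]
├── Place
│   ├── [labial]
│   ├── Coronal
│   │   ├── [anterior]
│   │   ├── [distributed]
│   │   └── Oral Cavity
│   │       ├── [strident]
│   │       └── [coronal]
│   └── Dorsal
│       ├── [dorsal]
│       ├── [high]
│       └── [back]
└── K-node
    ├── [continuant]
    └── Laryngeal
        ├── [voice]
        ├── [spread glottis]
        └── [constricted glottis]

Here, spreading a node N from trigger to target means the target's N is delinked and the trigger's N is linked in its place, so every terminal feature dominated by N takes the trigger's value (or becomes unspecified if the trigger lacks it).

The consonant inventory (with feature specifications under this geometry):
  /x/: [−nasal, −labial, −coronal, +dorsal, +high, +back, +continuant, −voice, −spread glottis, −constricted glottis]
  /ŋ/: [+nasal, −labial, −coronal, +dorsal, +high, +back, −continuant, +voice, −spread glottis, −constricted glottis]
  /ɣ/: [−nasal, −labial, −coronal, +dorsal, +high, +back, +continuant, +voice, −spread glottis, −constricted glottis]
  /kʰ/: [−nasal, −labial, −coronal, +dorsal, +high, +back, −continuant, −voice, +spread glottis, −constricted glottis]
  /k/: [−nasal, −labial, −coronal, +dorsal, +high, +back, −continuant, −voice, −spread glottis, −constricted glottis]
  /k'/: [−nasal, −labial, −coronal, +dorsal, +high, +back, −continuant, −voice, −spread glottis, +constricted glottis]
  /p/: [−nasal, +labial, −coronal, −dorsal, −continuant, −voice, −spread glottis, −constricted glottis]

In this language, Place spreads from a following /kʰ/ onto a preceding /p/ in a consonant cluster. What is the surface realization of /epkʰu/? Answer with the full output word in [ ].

Terminals under Place in this geometry: [labial], [anterior], [distributed], [strident], [coronal], [dorsal], [high], [back].
Spreading Place from /kʰ/ onto /p/ replaces those values with /kʰ/'s: [−labial], [−coronal], [+dorsal], [+high], [+back]. Features outside Place ([nasal], [continuant], [voice], …) stay as in /p/.
Among the inventory, only /k/ has exactly this specification, giving the surface form [ekkʰu].

[ekkʰu]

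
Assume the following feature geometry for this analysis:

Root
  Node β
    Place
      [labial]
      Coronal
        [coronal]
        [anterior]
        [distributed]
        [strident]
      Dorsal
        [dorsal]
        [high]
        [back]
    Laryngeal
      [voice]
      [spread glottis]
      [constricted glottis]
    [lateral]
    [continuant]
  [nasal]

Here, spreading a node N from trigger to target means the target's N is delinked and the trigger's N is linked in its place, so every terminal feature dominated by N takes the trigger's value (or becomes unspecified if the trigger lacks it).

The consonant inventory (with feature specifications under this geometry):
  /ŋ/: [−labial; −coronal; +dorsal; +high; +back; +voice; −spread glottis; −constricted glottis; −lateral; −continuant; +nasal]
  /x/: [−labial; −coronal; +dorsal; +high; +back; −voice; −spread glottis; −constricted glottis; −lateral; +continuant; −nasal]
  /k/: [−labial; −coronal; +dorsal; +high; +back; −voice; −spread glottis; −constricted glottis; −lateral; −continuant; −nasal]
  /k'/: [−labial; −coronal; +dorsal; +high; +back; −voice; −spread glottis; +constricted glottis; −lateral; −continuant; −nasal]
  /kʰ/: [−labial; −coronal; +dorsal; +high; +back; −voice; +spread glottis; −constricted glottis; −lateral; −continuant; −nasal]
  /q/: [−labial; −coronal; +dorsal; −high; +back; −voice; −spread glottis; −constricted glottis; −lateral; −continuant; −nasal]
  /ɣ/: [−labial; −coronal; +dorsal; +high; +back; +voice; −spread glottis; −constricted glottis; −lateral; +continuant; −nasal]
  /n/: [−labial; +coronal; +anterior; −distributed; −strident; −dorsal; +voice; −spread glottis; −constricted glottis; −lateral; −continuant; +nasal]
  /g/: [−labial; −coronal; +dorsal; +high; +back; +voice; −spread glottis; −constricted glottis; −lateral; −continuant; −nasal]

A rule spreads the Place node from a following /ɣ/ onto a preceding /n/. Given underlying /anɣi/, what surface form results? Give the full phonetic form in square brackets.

[aŋɣi]

The Place node dominates the terminals [labial], [coronal], [anterior], [distributed], [strident], [dorsal], [high], [back].
Spreading Place from /ɣ/ onto /n/ replaces those values with /ɣ/'s: [−labial], [−coronal], [+dorsal], [+high], [+back]. Features outside Place ([voice], [spread glottis], [constricted glottis], …) stay as in /n/.
The resulting bundle matches /ŋ/ in the inventory; substituting it for /n/ gives [aŋɣi].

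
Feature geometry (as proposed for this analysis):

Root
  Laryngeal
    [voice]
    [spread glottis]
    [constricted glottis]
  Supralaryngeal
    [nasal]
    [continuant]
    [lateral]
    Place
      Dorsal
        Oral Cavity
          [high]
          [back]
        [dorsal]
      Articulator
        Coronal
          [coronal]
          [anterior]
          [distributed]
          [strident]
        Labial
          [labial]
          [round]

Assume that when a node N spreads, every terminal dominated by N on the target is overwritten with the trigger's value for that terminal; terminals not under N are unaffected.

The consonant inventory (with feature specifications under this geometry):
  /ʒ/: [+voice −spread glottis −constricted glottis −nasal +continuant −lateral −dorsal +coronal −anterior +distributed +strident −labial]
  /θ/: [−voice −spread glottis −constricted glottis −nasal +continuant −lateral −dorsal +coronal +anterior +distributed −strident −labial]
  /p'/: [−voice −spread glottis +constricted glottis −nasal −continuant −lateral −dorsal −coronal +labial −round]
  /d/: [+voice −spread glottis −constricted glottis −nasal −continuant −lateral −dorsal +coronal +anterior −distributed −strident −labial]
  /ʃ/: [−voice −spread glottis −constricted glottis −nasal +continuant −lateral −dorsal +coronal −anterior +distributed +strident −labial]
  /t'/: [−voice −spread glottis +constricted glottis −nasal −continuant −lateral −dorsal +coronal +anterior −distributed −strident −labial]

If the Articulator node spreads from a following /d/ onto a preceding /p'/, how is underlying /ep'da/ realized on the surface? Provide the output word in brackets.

Articulator immediately or transitively dominates [coronal], [anterior], [distributed], [strident], [labial], [round].
The target acquires /d/'s values for everything under Articulator — [+coronal], [+anterior], [−distributed], [−strident], [−labial] — while keeping its own [voice], [spread glottis], [constricted glottis], ….
Among the inventory, only /t'/ has exactly this specification, giving the surface form [et'da].

[et'da]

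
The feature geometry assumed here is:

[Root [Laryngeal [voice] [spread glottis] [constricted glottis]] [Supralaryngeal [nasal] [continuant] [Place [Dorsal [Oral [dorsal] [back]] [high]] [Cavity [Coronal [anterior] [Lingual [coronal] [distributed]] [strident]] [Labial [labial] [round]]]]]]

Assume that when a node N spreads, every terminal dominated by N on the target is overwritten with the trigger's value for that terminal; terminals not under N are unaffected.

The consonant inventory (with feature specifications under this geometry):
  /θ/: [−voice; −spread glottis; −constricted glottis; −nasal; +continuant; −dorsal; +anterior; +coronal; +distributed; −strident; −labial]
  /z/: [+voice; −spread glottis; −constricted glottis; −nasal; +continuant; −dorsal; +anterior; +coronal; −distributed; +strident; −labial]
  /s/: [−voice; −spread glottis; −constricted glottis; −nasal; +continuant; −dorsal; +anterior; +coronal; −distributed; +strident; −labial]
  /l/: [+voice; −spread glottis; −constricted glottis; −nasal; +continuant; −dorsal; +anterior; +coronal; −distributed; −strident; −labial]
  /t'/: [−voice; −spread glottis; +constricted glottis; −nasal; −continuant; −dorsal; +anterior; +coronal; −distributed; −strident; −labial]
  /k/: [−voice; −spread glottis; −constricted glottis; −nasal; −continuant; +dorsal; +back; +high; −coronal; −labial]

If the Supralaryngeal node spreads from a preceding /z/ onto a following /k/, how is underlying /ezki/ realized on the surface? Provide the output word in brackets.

Supralaryngeal immediately or transitively dominates [nasal], [continuant], [dorsal], [back], [high], [anterior], [coronal], [distributed], [strident], [labial], [round].
The target acquires /z/'s values for everything under Supralaryngeal — [−nasal], [+continuant], [−dorsal], [+anterior], [+coronal], [−distributed], [+strident], [−labial] — while keeping its own [voice], [spread glottis], [constricted glottis].
The resulting bundle matches /s/ in the inventory; substituting it for /k/ gives [ezsi].

[ezsi]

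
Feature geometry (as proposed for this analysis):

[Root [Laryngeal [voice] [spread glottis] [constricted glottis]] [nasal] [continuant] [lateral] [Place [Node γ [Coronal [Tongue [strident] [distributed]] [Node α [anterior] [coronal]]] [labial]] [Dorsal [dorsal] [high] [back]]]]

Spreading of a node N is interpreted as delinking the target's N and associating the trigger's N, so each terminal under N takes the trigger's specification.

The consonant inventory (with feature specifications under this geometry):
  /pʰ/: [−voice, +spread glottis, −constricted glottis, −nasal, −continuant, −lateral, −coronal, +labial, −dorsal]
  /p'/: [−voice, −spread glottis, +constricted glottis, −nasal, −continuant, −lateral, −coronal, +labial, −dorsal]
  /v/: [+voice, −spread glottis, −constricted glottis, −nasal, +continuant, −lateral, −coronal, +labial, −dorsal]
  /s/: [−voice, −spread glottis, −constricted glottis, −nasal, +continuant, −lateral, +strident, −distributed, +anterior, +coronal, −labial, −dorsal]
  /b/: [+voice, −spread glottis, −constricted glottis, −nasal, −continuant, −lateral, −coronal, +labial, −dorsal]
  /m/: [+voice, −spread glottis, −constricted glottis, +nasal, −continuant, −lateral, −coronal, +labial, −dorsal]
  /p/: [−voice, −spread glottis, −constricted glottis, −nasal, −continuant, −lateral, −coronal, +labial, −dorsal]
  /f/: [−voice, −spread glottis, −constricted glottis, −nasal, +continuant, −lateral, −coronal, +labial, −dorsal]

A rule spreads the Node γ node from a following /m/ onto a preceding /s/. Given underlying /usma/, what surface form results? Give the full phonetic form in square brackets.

[ufma]

The Node γ node dominates the terminals [strident], [distributed], [anterior], [coronal], [labial].
After delinking /s/'s Node γ and linking /m/'s, the affected terminals become [−coronal], [+labial]; [voice], [spread glottis], [constricted glottis], … (outside Node γ) are retained from /s/.
This feature bundle is that of [f], so /usma/ surfaces as [ufma].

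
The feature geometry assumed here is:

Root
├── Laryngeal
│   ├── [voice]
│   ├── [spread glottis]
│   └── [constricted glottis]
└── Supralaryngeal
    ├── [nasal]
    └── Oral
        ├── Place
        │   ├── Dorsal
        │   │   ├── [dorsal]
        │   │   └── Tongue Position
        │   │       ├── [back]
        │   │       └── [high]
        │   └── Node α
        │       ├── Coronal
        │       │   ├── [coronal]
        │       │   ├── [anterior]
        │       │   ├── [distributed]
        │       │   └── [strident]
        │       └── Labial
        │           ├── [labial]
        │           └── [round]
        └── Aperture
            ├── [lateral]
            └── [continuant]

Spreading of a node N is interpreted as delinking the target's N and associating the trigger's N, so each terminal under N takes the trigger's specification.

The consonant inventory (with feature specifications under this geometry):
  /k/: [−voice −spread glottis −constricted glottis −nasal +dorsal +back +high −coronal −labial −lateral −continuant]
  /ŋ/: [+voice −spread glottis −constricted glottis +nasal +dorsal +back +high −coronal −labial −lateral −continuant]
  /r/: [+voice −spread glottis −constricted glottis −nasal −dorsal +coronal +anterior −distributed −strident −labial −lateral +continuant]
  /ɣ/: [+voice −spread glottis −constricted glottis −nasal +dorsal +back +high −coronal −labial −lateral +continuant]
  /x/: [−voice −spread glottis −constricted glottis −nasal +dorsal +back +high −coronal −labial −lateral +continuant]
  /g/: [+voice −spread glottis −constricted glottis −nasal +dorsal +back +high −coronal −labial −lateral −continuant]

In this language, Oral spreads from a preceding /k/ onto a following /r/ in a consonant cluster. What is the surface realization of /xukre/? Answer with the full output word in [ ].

Oral immediately or transitively dominates [dorsal], [back], [high], [coronal], [anterior], [distributed], [strident], [labial], [round], [lateral], [continuant].
After delinking /r/'s Oral and linking /k/'s, the affected terminals become [+dorsal], [+back], [+high], [−coronal], [−labial], [−lateral], [−continuant]; [voice], [spread glottis], [constricted glottis], … (outside Oral) are retained from /r/.
The resulting bundle matches /g/ in the inventory; substituting it for /r/ gives [xukge].

[xukge]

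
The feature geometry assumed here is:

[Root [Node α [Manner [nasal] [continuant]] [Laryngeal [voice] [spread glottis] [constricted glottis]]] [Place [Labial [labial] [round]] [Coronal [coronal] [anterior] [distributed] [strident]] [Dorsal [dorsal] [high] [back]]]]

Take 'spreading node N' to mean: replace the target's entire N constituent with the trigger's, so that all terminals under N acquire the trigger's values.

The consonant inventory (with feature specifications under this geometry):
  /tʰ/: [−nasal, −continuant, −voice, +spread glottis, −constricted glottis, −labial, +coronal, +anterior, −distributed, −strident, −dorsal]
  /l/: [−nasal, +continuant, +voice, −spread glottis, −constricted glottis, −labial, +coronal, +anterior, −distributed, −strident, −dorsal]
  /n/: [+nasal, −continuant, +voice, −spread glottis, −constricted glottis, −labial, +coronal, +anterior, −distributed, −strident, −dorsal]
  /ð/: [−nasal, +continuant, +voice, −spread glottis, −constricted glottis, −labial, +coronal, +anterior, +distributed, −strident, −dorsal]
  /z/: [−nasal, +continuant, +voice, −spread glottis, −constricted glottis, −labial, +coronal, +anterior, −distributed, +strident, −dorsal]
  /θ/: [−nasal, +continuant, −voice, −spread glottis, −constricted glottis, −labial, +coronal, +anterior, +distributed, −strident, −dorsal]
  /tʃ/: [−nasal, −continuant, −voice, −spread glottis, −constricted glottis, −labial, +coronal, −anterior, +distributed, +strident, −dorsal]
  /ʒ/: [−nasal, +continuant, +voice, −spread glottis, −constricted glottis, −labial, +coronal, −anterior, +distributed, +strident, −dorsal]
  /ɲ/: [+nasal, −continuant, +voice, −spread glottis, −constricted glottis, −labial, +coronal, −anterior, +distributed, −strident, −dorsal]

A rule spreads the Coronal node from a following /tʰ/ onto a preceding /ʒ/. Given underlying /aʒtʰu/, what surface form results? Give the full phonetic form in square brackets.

[altʰu]

Coronal immediately or transitively dominates [coronal], [anterior], [distributed], [strident].
After delinking /ʒ/'s Coronal and linking /tʰ/'s, the affected terminals become [+coronal], [+anterior], [−distributed], [−strident]; [nasal], [continuant], [voice], … (outside Coronal) are retained from /ʒ/.
This feature bundle is that of [l], so /aʒtʰu/ surfaces as [altʰu].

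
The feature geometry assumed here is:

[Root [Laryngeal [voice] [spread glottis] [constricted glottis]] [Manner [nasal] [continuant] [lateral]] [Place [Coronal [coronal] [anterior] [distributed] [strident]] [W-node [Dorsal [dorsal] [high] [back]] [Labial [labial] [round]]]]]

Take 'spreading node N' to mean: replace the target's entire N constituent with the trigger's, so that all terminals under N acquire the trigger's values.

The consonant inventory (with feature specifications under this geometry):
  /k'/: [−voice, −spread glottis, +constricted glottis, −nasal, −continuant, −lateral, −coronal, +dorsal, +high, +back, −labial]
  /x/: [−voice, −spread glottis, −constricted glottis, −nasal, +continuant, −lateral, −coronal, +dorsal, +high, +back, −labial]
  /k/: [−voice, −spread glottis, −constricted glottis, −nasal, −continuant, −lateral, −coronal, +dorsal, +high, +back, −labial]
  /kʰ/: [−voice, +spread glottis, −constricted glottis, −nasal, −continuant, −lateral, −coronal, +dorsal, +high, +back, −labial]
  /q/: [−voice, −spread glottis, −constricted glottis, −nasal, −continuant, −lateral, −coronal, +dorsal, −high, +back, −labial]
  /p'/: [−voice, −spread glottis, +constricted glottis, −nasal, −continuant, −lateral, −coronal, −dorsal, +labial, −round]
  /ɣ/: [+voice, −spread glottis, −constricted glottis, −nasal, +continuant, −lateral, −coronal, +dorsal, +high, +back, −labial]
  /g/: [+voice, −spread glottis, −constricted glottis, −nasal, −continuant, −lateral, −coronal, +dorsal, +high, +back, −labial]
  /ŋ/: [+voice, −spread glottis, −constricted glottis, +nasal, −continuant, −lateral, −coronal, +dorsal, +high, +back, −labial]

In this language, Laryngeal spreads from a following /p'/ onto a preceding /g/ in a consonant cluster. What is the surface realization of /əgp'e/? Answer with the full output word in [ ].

Terminals under Laryngeal in this geometry: [voice], [spread glottis], [constricted glottis].
The target acquires /p'/'s values for everything under Laryngeal — [−voice], [−spread glottis], [+constricted glottis] — while keeping its own [nasal], [continuant], [lateral], ….
The resulting bundle matches /k'/ in the inventory; substituting it for /g/ gives [ək'p'e].

[ək'p'e]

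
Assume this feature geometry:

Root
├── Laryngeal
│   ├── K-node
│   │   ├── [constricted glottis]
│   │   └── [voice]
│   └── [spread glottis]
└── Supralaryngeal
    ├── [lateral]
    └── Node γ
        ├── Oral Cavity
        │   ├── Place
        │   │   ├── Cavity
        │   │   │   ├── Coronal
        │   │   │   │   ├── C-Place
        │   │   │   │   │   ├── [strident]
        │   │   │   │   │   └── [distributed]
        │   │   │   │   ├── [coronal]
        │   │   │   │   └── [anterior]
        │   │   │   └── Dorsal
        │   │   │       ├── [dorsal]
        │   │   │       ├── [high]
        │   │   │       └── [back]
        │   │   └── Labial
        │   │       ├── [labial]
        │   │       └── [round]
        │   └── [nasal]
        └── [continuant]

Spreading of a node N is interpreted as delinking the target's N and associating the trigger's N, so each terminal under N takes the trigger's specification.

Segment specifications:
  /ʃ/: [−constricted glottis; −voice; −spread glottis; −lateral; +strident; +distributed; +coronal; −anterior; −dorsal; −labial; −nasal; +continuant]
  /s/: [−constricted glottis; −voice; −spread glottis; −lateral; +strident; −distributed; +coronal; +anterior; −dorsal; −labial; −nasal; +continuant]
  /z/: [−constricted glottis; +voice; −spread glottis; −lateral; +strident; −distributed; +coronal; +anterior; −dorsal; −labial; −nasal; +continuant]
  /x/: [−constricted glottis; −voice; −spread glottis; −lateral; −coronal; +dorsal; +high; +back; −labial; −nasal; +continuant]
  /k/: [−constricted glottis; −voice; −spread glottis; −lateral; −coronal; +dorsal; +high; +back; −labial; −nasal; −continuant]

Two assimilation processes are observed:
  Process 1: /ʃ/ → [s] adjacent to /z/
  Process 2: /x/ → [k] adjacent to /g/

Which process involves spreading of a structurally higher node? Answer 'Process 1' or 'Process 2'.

Process 1: the features that change are [anterior], [distributed]; the minimal node is Coronal (depth 6).
Process 2: the feature that changes is [continuant]; the minimal node is [continuant] (depth 3).
[continuant] (depth 3) sits above Coronal (depth 6), making Process 2 the one with the higher spreading node.

Process 2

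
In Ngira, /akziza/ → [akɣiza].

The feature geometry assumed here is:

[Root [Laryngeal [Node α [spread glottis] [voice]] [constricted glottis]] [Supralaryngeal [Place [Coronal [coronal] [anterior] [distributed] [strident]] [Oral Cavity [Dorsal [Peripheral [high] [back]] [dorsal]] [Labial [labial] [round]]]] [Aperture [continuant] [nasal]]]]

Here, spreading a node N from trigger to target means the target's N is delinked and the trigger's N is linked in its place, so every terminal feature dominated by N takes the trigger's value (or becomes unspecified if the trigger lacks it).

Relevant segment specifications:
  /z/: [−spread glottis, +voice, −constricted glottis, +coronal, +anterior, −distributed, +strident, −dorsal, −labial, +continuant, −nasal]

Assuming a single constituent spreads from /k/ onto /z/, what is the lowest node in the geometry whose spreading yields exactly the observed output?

Place

The alternation /z/ → [ɣ] changes [coronal], [anterior], [distributed], [strident], [dorsal], [high], [back] and nothing else.
These terminals are all dominated by Place, and no proper subconstituent of Place covers them all; Place is their lowest common ancestor.
Delinking /z/'s Place and associating /k/'s Place gives precisely the feature bundle of [ɣ].
Had Supralaryngeal or a higher node spread, [continuant] would have taken /k/'s value; it stays as in /z/, confirming the spreading constituent is exactly Place.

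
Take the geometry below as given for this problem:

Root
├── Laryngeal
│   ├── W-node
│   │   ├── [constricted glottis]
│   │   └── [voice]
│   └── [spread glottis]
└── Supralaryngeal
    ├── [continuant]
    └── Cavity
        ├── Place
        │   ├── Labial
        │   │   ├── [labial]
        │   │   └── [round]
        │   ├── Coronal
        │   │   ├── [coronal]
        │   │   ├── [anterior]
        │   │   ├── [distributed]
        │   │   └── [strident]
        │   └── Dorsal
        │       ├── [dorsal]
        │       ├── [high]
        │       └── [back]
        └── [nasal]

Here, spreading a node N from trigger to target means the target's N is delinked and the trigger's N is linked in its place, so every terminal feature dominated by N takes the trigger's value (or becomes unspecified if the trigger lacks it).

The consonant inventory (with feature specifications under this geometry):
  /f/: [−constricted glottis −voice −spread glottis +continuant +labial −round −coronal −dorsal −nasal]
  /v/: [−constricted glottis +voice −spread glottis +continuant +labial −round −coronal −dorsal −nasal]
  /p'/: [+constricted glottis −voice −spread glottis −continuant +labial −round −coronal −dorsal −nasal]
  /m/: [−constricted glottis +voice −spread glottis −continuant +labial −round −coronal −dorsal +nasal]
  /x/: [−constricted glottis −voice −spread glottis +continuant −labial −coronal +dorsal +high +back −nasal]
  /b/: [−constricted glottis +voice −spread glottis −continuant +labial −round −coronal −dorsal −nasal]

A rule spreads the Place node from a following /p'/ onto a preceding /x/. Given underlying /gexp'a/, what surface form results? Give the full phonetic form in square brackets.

[gefp'a]

Place immediately or transitively dominates [labial], [round], [coronal], [anterior], [distributed], [strident], [dorsal], [high], [back].
The target acquires /p'/'s values for everything under Place — [+labial], [−round], [−coronal], [−dorsal] — while keeping its own [constricted glottis], [voice], [spread glottis], ….
The resulting bundle matches /f/ in the inventory; substituting it for /x/ gives [gefp'a].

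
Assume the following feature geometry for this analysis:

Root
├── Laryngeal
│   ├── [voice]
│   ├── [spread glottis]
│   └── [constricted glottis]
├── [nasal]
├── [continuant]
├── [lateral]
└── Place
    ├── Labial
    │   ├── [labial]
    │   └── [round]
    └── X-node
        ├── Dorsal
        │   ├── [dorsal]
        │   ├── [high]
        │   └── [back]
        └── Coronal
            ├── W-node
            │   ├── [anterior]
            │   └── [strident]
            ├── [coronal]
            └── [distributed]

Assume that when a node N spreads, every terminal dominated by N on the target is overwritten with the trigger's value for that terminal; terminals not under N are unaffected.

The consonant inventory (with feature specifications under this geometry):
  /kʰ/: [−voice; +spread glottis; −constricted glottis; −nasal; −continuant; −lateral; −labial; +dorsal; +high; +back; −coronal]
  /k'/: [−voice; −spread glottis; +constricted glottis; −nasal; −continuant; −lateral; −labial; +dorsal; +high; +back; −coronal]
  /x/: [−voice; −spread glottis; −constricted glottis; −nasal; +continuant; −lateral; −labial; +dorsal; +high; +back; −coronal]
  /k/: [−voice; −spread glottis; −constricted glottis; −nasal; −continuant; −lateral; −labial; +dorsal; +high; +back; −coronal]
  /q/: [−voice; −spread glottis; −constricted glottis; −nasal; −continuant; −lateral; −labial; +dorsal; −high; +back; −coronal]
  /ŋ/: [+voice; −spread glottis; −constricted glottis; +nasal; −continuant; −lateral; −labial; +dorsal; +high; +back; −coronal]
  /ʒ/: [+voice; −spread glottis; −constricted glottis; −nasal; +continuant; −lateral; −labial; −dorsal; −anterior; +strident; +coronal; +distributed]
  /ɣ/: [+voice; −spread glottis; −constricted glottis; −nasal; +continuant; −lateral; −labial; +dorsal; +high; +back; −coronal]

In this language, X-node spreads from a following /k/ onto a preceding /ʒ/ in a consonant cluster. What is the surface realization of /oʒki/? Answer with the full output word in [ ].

X-node immediately or transitively dominates [dorsal], [high], [back], [anterior], [strident], [coronal], [distributed].
After delinking /ʒ/'s X-node and linking /k/'s, the affected terminals become [+dorsal], [+high], [+back], [−coronal]; [voice], [spread glottis], [constricted glottis], … (outside X-node) are retained from /ʒ/.
Among the inventory, only /ɣ/ has exactly this specification, giving the surface form [oɣki].

[oɣki]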